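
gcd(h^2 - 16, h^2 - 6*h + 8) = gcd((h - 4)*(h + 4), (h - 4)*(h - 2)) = h - 4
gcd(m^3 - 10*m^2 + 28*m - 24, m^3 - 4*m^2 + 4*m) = m^2 - 4*m + 4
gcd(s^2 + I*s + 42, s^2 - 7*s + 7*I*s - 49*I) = s + 7*I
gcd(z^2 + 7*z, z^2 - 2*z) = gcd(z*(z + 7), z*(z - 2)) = z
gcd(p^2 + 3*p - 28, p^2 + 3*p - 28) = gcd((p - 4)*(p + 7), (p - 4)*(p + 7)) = p^2 + 3*p - 28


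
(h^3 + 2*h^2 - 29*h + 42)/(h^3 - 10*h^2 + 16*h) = (h^2 + 4*h - 21)/(h*(h - 8))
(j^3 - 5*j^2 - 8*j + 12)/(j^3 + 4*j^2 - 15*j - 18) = (j^3 - 5*j^2 - 8*j + 12)/(j^3 + 4*j^2 - 15*j - 18)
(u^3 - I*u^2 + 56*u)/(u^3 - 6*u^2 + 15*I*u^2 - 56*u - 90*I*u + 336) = u*(u - 8*I)/(u^2 + 2*u*(-3 + 4*I) - 48*I)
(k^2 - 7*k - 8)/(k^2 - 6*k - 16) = (k + 1)/(k + 2)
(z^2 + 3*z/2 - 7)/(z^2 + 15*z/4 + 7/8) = 4*(z - 2)/(4*z + 1)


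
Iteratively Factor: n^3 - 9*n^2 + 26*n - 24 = (n - 3)*(n^2 - 6*n + 8) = (n - 3)*(n - 2)*(n - 4)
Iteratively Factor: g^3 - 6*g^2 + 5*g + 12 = (g + 1)*(g^2 - 7*g + 12) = (g - 4)*(g + 1)*(g - 3)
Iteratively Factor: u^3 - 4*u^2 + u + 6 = (u - 2)*(u^2 - 2*u - 3) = (u - 3)*(u - 2)*(u + 1)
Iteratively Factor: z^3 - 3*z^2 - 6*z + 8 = (z - 4)*(z^2 + z - 2) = (z - 4)*(z - 1)*(z + 2)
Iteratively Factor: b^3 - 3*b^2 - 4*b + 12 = (b - 2)*(b^2 - b - 6) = (b - 2)*(b + 2)*(b - 3)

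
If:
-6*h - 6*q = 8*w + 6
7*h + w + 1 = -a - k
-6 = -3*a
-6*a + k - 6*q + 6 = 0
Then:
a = 2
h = 7*w - 3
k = 18 - 50*w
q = 2 - 25*w/3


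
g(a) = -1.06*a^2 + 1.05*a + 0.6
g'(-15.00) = 32.85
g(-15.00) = -253.65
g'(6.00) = -11.67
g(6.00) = -31.26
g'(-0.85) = 2.85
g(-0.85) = -1.06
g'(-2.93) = 7.26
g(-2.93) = -11.58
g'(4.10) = -7.64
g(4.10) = -12.91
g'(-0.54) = 2.19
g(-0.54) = -0.28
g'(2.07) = -3.34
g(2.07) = -1.77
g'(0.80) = -0.65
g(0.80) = 0.76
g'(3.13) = -5.59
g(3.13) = -6.50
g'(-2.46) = 6.27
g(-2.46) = -8.40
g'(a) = 1.05 - 2.12*a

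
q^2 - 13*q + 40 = (q - 8)*(q - 5)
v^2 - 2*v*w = v*(v - 2*w)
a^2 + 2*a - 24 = (a - 4)*(a + 6)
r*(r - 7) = r^2 - 7*r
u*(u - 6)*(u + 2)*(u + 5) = u^4 + u^3 - 32*u^2 - 60*u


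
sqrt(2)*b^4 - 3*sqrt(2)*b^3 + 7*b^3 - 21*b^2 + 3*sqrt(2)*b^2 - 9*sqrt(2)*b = b*(b - 3)*(b + 3*sqrt(2))*(sqrt(2)*b + 1)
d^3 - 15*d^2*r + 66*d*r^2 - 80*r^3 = (d - 8*r)*(d - 5*r)*(d - 2*r)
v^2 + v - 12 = (v - 3)*(v + 4)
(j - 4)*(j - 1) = j^2 - 5*j + 4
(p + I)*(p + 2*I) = p^2 + 3*I*p - 2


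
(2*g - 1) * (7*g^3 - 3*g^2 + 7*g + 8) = 14*g^4 - 13*g^3 + 17*g^2 + 9*g - 8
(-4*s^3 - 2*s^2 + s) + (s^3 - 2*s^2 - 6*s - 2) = -3*s^3 - 4*s^2 - 5*s - 2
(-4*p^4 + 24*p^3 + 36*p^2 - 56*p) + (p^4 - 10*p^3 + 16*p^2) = -3*p^4 + 14*p^3 + 52*p^2 - 56*p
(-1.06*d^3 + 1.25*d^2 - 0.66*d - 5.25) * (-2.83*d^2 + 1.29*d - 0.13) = 2.9998*d^5 - 4.9049*d^4 + 3.6181*d^3 + 13.8436*d^2 - 6.6867*d + 0.6825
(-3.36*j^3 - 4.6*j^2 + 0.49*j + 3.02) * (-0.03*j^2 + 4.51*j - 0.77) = 0.1008*j^5 - 15.0156*j^4 - 18.1735*j^3 + 5.6613*j^2 + 13.2429*j - 2.3254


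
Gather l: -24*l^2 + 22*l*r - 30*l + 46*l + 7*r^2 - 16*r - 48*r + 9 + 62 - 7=-24*l^2 + l*(22*r + 16) + 7*r^2 - 64*r + 64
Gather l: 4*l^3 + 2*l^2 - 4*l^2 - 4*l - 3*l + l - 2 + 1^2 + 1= 4*l^3 - 2*l^2 - 6*l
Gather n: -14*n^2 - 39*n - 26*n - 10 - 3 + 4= -14*n^2 - 65*n - 9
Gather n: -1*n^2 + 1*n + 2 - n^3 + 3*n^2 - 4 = -n^3 + 2*n^2 + n - 2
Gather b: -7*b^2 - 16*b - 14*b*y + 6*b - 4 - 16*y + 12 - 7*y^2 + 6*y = -7*b^2 + b*(-14*y - 10) - 7*y^2 - 10*y + 8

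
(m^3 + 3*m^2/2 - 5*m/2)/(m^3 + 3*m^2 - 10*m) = (2*m^2 + 3*m - 5)/(2*(m^2 + 3*m - 10))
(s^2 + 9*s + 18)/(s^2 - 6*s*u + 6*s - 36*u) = (s + 3)/(s - 6*u)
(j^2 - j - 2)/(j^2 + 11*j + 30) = (j^2 - j - 2)/(j^2 + 11*j + 30)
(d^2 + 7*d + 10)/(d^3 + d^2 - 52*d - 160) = (d + 2)/(d^2 - 4*d - 32)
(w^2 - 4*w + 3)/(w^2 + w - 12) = (w - 1)/(w + 4)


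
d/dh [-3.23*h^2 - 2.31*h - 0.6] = -6.46*h - 2.31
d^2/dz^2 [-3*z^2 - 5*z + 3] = -6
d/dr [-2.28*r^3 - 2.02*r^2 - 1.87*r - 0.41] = -6.84*r^2 - 4.04*r - 1.87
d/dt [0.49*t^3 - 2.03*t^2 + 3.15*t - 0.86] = 1.47*t^2 - 4.06*t + 3.15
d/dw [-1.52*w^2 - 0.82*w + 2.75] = -3.04*w - 0.82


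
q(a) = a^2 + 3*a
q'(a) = 2*a + 3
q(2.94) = 17.46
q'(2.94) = 8.88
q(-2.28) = -1.64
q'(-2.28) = -1.56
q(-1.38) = -2.24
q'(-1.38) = 0.24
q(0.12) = 0.37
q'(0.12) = 3.24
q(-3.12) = 0.37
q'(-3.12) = -3.24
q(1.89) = 9.24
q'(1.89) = 6.78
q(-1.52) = -2.25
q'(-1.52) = -0.04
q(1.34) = 5.82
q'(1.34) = 5.68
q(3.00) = 18.00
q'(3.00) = 9.00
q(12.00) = 180.00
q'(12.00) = 27.00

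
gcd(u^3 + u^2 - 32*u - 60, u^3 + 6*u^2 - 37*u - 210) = u^2 - u - 30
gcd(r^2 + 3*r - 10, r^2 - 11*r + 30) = 1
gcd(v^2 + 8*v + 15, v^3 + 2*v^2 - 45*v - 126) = v + 3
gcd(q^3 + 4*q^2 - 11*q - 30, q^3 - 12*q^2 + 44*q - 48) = 1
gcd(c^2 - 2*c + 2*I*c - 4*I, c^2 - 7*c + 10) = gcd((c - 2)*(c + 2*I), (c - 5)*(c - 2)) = c - 2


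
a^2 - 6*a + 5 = (a - 5)*(a - 1)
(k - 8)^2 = k^2 - 16*k + 64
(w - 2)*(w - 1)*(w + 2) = w^3 - w^2 - 4*w + 4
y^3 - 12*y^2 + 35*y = y*(y - 7)*(y - 5)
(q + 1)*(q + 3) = q^2 + 4*q + 3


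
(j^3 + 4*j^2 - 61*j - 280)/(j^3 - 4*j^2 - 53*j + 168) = (j + 5)/(j - 3)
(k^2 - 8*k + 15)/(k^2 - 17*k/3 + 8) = 3*(k - 5)/(3*k - 8)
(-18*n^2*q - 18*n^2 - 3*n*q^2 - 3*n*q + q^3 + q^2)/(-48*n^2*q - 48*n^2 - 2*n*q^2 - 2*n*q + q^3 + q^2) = (-18*n^2 - 3*n*q + q^2)/(-48*n^2 - 2*n*q + q^2)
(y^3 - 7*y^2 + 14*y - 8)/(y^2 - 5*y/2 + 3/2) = 2*(y^2 - 6*y + 8)/(2*y - 3)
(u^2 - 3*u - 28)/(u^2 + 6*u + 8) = (u - 7)/(u + 2)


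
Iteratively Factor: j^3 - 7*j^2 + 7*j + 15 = (j - 5)*(j^2 - 2*j - 3) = (j - 5)*(j - 3)*(j + 1)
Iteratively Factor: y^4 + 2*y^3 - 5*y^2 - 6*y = (y + 1)*(y^3 + y^2 - 6*y) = (y + 1)*(y + 3)*(y^2 - 2*y) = (y - 2)*(y + 1)*(y + 3)*(y)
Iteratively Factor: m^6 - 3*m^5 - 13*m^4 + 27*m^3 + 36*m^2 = (m + 1)*(m^5 - 4*m^4 - 9*m^3 + 36*m^2) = (m - 4)*(m + 1)*(m^4 - 9*m^2) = m*(m - 4)*(m + 1)*(m^3 - 9*m) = m*(m - 4)*(m + 1)*(m + 3)*(m^2 - 3*m) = m*(m - 4)*(m - 3)*(m + 1)*(m + 3)*(m)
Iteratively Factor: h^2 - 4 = (h + 2)*(h - 2)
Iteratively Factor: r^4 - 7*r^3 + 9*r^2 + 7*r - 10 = (r - 5)*(r^3 - 2*r^2 - r + 2) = (r - 5)*(r + 1)*(r^2 - 3*r + 2) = (r - 5)*(r - 2)*(r + 1)*(r - 1)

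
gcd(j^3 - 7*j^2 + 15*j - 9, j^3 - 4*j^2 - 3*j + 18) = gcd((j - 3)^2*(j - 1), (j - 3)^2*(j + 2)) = j^2 - 6*j + 9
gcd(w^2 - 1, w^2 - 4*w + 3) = w - 1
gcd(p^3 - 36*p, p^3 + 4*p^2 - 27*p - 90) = p + 6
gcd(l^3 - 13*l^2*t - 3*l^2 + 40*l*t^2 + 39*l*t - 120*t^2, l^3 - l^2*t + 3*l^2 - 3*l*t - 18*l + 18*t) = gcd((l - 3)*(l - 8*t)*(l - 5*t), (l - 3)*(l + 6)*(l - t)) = l - 3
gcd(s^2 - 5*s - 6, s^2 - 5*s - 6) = s^2 - 5*s - 6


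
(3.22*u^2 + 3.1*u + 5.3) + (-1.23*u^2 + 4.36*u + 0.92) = 1.99*u^2 + 7.46*u + 6.22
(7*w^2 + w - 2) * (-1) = -7*w^2 - w + 2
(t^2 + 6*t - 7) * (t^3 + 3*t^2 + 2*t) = t^5 + 9*t^4 + 13*t^3 - 9*t^2 - 14*t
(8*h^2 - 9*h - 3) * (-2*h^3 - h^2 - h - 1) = -16*h^5 + 10*h^4 + 7*h^3 + 4*h^2 + 12*h + 3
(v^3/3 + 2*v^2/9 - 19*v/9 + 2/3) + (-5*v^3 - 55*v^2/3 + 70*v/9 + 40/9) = -14*v^3/3 - 163*v^2/9 + 17*v/3 + 46/9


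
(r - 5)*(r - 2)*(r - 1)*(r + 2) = r^4 - 6*r^3 + r^2 + 24*r - 20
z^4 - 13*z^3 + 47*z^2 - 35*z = z*(z - 7)*(z - 5)*(z - 1)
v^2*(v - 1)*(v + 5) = v^4 + 4*v^3 - 5*v^2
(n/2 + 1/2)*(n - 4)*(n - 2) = n^3/2 - 5*n^2/2 + n + 4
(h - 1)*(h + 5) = h^2 + 4*h - 5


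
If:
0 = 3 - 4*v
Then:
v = 3/4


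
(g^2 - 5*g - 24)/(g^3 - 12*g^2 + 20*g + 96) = (g + 3)/(g^2 - 4*g - 12)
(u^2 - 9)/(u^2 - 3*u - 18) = (u - 3)/(u - 6)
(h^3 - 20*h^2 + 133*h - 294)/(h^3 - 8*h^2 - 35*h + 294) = (h - 6)/(h + 6)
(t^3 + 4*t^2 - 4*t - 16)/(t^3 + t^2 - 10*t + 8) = (t + 2)/(t - 1)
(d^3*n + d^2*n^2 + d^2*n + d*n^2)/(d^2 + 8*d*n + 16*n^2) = d*n*(d^2 + d*n + d + n)/(d^2 + 8*d*n + 16*n^2)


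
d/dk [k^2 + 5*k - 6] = 2*k + 5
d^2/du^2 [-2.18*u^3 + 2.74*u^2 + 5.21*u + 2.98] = 5.48 - 13.08*u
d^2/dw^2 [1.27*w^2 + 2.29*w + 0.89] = 2.54000000000000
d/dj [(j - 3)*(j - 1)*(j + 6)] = 3*j^2 + 4*j - 21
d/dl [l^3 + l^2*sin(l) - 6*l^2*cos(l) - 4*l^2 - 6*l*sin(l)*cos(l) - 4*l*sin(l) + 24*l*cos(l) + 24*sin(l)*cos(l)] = 6*l^2*sin(l) + l^2*cos(l) + 3*l^2 - 22*l*sin(l) - 16*l*cos(l) - 6*l*cos(2*l) - 8*l - 4*sin(l) - 3*sin(2*l) + 24*cos(l) + 24*cos(2*l)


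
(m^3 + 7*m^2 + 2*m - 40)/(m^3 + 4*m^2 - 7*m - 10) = (m + 4)/(m + 1)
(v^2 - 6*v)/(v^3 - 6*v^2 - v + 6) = v/(v^2 - 1)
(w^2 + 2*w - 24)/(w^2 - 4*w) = (w + 6)/w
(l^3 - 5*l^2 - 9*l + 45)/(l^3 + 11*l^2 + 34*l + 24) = (l^3 - 5*l^2 - 9*l + 45)/(l^3 + 11*l^2 + 34*l + 24)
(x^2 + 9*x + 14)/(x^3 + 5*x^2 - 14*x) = (x + 2)/(x*(x - 2))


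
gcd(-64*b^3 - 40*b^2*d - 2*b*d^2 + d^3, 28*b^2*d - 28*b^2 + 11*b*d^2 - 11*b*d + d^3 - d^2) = 4*b + d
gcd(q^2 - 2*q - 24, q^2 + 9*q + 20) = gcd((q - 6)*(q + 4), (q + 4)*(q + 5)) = q + 4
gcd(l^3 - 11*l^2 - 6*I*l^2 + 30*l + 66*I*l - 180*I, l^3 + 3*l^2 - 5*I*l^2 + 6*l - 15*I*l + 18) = l - 6*I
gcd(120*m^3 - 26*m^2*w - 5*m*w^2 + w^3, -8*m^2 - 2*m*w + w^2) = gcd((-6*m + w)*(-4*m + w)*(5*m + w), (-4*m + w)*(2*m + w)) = -4*m + w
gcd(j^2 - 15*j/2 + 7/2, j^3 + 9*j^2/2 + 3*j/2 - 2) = j - 1/2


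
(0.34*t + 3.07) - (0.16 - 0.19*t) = 0.53*t + 2.91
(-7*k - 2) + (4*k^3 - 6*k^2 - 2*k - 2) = 4*k^3 - 6*k^2 - 9*k - 4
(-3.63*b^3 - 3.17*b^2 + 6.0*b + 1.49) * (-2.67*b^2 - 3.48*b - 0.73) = 9.6921*b^5 + 21.0963*b^4 - 2.3385*b^3 - 22.5442*b^2 - 9.5652*b - 1.0877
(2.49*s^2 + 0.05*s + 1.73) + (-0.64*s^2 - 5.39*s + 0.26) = 1.85*s^2 - 5.34*s + 1.99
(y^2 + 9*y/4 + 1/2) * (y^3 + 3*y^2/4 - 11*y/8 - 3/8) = y^5 + 3*y^4 + 13*y^3/16 - 99*y^2/32 - 49*y/32 - 3/16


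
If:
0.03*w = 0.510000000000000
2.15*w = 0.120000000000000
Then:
No Solution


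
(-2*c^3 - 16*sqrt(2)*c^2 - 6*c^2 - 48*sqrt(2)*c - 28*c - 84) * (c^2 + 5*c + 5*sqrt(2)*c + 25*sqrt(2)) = -2*c^5 - 26*sqrt(2)*c^4 - 16*c^4 - 208*sqrt(2)*c^3 - 218*c^3 - 1504*c^2 - 530*sqrt(2)*c^2 - 2820*c - 1120*sqrt(2)*c - 2100*sqrt(2)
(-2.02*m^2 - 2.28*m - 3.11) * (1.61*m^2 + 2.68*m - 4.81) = -3.2522*m^4 - 9.0844*m^3 - 1.4013*m^2 + 2.632*m + 14.9591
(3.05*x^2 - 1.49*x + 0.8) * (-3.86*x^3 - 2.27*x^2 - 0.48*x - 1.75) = -11.773*x^5 - 1.1721*x^4 - 1.1697*x^3 - 6.4383*x^2 + 2.2235*x - 1.4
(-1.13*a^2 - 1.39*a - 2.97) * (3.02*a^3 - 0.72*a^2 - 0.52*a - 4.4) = -3.4126*a^5 - 3.3842*a^4 - 7.381*a^3 + 7.8332*a^2 + 7.6604*a + 13.068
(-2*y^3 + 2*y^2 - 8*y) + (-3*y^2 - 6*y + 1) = -2*y^3 - y^2 - 14*y + 1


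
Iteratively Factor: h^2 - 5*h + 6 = (h - 3)*(h - 2)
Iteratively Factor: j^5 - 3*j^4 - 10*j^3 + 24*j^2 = (j - 2)*(j^4 - j^3 - 12*j^2) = (j - 4)*(j - 2)*(j^3 + 3*j^2) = j*(j - 4)*(j - 2)*(j^2 + 3*j) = j*(j - 4)*(j - 2)*(j + 3)*(j)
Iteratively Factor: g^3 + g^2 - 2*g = (g + 2)*(g^2 - g) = (g - 1)*(g + 2)*(g)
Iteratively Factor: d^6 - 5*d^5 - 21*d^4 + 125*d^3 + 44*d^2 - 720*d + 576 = (d - 1)*(d^5 - 4*d^4 - 25*d^3 + 100*d^2 + 144*d - 576) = (d - 1)*(d + 4)*(d^4 - 8*d^3 + 7*d^2 + 72*d - 144) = (d - 3)*(d - 1)*(d + 4)*(d^3 - 5*d^2 - 8*d + 48) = (d - 4)*(d - 3)*(d - 1)*(d + 4)*(d^2 - d - 12) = (d - 4)*(d - 3)*(d - 1)*(d + 3)*(d + 4)*(d - 4)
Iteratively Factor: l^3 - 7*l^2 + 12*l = (l - 3)*(l^2 - 4*l) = l*(l - 3)*(l - 4)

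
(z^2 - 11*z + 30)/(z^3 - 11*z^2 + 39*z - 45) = (z - 6)/(z^2 - 6*z + 9)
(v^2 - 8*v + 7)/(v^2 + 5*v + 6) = (v^2 - 8*v + 7)/(v^2 + 5*v + 6)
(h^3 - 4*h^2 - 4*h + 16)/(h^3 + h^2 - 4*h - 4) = (h - 4)/(h + 1)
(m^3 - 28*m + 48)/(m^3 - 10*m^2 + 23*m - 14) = (m^2 + 2*m - 24)/(m^2 - 8*m + 7)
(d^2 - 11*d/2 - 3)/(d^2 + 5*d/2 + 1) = (d - 6)/(d + 2)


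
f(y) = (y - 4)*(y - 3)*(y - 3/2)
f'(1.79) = 1.68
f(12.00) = 756.00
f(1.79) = 0.78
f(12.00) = 756.00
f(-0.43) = -29.33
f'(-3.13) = 105.10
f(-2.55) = -147.23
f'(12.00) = 250.50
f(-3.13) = -202.36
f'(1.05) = 7.96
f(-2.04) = -107.76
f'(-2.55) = 85.36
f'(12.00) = 250.50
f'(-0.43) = 30.36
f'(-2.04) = 69.66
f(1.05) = -2.59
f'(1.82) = 1.50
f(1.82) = 0.82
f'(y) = (y - 4)*(y - 3) + (y - 4)*(y - 3/2) + (y - 3)*(y - 3/2)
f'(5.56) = 20.72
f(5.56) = 16.21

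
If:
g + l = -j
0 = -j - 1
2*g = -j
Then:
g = 1/2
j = -1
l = 1/2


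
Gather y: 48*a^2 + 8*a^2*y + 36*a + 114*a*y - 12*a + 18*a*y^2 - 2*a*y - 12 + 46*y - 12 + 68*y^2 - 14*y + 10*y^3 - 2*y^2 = 48*a^2 + 24*a + 10*y^3 + y^2*(18*a + 66) + y*(8*a^2 + 112*a + 32) - 24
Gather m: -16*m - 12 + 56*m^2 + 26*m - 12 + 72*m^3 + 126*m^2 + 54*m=72*m^3 + 182*m^2 + 64*m - 24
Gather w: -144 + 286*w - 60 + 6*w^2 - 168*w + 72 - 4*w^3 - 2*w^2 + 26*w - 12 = -4*w^3 + 4*w^2 + 144*w - 144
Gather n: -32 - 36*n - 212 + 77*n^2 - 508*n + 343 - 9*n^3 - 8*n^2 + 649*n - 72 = -9*n^3 + 69*n^2 + 105*n + 27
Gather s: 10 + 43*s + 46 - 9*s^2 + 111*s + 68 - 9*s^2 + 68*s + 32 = -18*s^2 + 222*s + 156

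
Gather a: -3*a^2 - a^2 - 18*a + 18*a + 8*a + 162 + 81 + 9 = -4*a^2 + 8*a + 252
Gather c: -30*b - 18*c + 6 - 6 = -30*b - 18*c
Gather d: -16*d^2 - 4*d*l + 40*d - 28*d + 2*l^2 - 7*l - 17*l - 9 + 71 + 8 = -16*d^2 + d*(12 - 4*l) + 2*l^2 - 24*l + 70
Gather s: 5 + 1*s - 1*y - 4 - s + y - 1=0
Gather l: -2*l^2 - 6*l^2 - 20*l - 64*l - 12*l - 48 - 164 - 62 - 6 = -8*l^2 - 96*l - 280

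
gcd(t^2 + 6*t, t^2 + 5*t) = t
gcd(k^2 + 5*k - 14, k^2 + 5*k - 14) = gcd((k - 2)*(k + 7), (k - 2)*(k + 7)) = k^2 + 5*k - 14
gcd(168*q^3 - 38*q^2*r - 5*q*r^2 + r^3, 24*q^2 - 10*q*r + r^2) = 4*q - r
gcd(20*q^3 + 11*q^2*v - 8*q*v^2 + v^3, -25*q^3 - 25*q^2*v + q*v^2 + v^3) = 5*q^2 + 4*q*v - v^2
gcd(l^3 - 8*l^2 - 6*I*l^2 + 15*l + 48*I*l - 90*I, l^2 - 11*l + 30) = l - 5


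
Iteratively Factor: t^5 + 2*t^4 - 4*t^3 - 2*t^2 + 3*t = (t)*(t^4 + 2*t^3 - 4*t^2 - 2*t + 3) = t*(t + 3)*(t^3 - t^2 - t + 1) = t*(t - 1)*(t + 3)*(t^2 - 1) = t*(t - 1)^2*(t + 3)*(t + 1)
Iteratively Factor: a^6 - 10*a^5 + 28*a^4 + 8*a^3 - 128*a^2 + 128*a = (a)*(a^5 - 10*a^4 + 28*a^3 + 8*a^2 - 128*a + 128) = a*(a - 4)*(a^4 - 6*a^3 + 4*a^2 + 24*a - 32) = a*(a - 4)*(a - 2)*(a^3 - 4*a^2 - 4*a + 16) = a*(a - 4)*(a - 2)^2*(a^2 - 2*a - 8) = a*(a - 4)*(a - 2)^2*(a + 2)*(a - 4)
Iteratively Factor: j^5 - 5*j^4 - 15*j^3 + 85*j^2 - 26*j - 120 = (j - 5)*(j^4 - 15*j^2 + 10*j + 24) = (j - 5)*(j - 3)*(j^3 + 3*j^2 - 6*j - 8) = (j - 5)*(j - 3)*(j - 2)*(j^2 + 5*j + 4) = (j - 5)*(j - 3)*(j - 2)*(j + 4)*(j + 1)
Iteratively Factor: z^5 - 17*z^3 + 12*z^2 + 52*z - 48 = (z + 2)*(z^4 - 2*z^3 - 13*z^2 + 38*z - 24) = (z - 2)*(z + 2)*(z^3 - 13*z + 12) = (z - 2)*(z - 1)*(z + 2)*(z^2 + z - 12) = (z - 2)*(z - 1)*(z + 2)*(z + 4)*(z - 3)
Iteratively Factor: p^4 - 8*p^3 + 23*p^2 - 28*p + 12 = (p - 2)*(p^3 - 6*p^2 + 11*p - 6) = (p - 2)^2*(p^2 - 4*p + 3) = (p - 2)^2*(p - 1)*(p - 3)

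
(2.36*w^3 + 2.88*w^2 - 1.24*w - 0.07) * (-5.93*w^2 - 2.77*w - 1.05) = -13.9948*w^5 - 23.6156*w^4 - 3.1024*w^3 + 0.8259*w^2 + 1.4959*w + 0.0735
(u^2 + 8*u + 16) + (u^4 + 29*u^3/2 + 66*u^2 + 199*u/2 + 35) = u^4 + 29*u^3/2 + 67*u^2 + 215*u/2 + 51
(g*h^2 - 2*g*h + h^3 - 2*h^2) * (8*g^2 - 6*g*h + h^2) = 8*g^3*h^2 - 16*g^3*h + 2*g^2*h^3 - 4*g^2*h^2 - 5*g*h^4 + 10*g*h^3 + h^5 - 2*h^4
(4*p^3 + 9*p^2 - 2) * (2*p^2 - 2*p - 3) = 8*p^5 + 10*p^4 - 30*p^3 - 31*p^2 + 4*p + 6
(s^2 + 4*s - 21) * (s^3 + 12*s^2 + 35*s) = s^5 + 16*s^4 + 62*s^3 - 112*s^2 - 735*s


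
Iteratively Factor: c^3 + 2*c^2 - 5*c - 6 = (c - 2)*(c^2 + 4*c + 3) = (c - 2)*(c + 1)*(c + 3)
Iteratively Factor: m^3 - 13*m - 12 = (m + 1)*(m^2 - m - 12) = (m + 1)*(m + 3)*(m - 4)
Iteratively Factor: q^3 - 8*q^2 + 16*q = (q - 4)*(q^2 - 4*q) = (q - 4)^2*(q)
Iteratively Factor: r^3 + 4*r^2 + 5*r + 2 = (r + 1)*(r^2 + 3*r + 2) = (r + 1)*(r + 2)*(r + 1)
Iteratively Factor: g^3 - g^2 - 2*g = (g + 1)*(g^2 - 2*g) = (g - 2)*(g + 1)*(g)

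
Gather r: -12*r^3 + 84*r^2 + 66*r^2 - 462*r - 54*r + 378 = -12*r^3 + 150*r^2 - 516*r + 378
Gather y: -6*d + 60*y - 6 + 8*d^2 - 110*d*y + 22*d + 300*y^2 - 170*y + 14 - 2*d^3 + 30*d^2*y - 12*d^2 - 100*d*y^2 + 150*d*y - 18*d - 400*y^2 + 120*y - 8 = -2*d^3 - 4*d^2 - 2*d + y^2*(-100*d - 100) + y*(30*d^2 + 40*d + 10)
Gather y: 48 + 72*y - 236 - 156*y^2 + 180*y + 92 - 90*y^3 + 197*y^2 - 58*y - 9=-90*y^3 + 41*y^2 + 194*y - 105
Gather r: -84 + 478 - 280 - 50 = 64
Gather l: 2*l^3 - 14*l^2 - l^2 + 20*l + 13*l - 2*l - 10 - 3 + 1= 2*l^3 - 15*l^2 + 31*l - 12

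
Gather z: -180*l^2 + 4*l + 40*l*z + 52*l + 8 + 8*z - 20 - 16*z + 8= -180*l^2 + 56*l + z*(40*l - 8) - 4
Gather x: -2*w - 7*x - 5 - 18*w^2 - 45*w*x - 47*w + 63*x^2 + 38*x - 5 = -18*w^2 - 49*w + 63*x^2 + x*(31 - 45*w) - 10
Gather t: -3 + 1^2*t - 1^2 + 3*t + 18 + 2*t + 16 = 6*t + 30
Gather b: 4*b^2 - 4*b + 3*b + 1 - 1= 4*b^2 - b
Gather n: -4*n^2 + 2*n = -4*n^2 + 2*n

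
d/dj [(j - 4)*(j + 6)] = 2*j + 2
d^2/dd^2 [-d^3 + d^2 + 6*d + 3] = 2 - 6*d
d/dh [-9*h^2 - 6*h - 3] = -18*h - 6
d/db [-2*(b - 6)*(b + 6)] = -4*b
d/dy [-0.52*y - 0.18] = -0.520000000000000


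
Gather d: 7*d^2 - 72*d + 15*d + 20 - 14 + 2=7*d^2 - 57*d + 8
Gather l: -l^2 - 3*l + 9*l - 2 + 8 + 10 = -l^2 + 6*l + 16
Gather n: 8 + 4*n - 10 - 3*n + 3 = n + 1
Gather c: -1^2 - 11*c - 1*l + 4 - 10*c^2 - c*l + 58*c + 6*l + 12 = -10*c^2 + c*(47 - l) + 5*l + 15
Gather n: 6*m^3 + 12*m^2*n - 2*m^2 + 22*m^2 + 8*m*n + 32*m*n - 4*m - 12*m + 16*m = 6*m^3 + 20*m^2 + n*(12*m^2 + 40*m)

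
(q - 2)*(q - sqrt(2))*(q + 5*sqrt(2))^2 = q^4 - 2*q^3 + 9*sqrt(2)*q^3 - 18*sqrt(2)*q^2 + 30*q^2 - 50*sqrt(2)*q - 60*q + 100*sqrt(2)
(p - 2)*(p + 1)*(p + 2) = p^3 + p^2 - 4*p - 4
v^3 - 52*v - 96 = (v - 8)*(v + 2)*(v + 6)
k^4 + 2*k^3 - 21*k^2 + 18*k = k*(k - 3)*(k - 1)*(k + 6)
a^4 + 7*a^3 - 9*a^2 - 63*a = a*(a - 3)*(a + 3)*(a + 7)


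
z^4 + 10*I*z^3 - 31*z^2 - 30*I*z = z*(z + 2*I)*(z + 3*I)*(z + 5*I)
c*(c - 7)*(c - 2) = c^3 - 9*c^2 + 14*c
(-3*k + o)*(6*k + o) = -18*k^2 + 3*k*o + o^2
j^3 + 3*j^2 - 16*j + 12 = (j - 2)*(j - 1)*(j + 6)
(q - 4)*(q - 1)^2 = q^3 - 6*q^2 + 9*q - 4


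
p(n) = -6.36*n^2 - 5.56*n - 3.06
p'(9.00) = -120.04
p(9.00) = -568.26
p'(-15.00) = 185.24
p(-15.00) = -1350.66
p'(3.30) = -47.54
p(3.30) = -90.67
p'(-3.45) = 38.32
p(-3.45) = -59.58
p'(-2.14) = 21.66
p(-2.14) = -20.29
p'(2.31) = -34.94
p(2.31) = -49.84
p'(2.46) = -36.85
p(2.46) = -55.23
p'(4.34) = -60.76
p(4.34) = -146.98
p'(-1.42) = 12.50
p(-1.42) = -7.99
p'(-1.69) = 15.94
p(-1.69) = -11.83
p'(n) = -12.72*n - 5.56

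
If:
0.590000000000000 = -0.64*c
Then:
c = -0.92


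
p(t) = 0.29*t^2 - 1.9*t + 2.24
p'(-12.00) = -8.86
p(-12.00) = 66.80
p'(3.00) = -0.16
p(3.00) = -0.85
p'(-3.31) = -3.82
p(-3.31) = 11.71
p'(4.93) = 0.96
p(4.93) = -0.08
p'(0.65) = -1.52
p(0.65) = 1.13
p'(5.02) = 1.01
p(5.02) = 0.01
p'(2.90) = -0.22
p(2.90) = -0.83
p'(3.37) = 0.05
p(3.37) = -0.87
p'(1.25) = -1.18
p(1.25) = 0.32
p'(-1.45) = -2.74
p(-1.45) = 5.60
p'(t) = 0.58*t - 1.9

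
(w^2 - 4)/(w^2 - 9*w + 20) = (w^2 - 4)/(w^2 - 9*w + 20)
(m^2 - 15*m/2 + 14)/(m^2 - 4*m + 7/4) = 2*(m - 4)/(2*m - 1)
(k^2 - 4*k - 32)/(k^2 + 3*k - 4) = (k - 8)/(k - 1)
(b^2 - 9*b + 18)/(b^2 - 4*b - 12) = (b - 3)/(b + 2)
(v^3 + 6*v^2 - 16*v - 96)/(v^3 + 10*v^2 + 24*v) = (v - 4)/v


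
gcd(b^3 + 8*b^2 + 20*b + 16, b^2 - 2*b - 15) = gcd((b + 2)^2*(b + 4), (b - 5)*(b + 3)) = 1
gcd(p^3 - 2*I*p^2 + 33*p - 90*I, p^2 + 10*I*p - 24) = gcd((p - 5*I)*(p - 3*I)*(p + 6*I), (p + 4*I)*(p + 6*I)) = p + 6*I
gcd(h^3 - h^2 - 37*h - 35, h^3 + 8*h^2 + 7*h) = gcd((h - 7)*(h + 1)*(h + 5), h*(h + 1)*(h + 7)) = h + 1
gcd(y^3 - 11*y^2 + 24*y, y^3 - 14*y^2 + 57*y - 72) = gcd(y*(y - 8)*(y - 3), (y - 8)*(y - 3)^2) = y^2 - 11*y + 24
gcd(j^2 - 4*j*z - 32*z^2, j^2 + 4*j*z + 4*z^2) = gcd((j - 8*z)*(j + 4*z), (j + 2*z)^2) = 1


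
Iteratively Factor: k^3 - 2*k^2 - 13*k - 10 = (k + 2)*(k^2 - 4*k - 5) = (k + 1)*(k + 2)*(k - 5)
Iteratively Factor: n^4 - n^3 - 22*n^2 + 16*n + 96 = (n - 3)*(n^3 + 2*n^2 - 16*n - 32) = (n - 4)*(n - 3)*(n^2 + 6*n + 8) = (n - 4)*(n - 3)*(n + 4)*(n + 2)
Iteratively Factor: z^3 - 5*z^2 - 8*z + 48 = (z + 3)*(z^2 - 8*z + 16) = (z - 4)*(z + 3)*(z - 4)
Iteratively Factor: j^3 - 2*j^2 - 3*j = (j)*(j^2 - 2*j - 3) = j*(j + 1)*(j - 3)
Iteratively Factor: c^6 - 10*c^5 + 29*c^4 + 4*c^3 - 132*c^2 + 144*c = (c - 3)*(c^5 - 7*c^4 + 8*c^3 + 28*c^2 - 48*c) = c*(c - 3)*(c^4 - 7*c^3 + 8*c^2 + 28*c - 48) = c*(c - 3)^2*(c^3 - 4*c^2 - 4*c + 16) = c*(c - 3)^2*(c - 2)*(c^2 - 2*c - 8) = c*(c - 3)^2*(c - 2)*(c + 2)*(c - 4)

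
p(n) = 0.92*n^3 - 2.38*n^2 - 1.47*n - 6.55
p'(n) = 2.76*n^2 - 4.76*n - 1.47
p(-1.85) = -17.80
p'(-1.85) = 16.78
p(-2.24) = -25.54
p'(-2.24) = 23.04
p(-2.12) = -22.90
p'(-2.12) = 21.03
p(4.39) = 18.97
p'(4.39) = 30.82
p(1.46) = -10.91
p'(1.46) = -2.54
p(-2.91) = -45.10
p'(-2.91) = 35.75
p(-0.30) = -6.35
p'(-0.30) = 0.21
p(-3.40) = -65.22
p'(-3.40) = 46.62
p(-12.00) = -1921.39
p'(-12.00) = 453.09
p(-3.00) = -48.40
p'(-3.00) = 37.65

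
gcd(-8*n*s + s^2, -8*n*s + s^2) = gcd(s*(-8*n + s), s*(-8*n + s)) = -8*n*s + s^2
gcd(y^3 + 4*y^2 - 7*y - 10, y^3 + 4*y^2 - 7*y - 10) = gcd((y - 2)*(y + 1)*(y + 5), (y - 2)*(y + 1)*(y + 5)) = y^3 + 4*y^2 - 7*y - 10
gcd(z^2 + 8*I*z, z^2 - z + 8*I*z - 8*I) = z + 8*I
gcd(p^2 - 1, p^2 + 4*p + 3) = p + 1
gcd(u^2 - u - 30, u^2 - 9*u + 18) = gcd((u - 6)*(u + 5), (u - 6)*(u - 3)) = u - 6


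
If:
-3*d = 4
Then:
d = -4/3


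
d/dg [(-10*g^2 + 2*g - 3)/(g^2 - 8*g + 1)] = 2*(39*g^2 - 7*g - 11)/(g^4 - 16*g^3 + 66*g^2 - 16*g + 1)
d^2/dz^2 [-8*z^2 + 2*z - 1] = -16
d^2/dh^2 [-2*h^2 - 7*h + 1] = -4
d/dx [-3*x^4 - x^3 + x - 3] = -12*x^3 - 3*x^2 + 1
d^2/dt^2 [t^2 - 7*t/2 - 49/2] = 2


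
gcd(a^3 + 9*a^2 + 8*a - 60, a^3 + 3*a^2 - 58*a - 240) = a^2 + 11*a + 30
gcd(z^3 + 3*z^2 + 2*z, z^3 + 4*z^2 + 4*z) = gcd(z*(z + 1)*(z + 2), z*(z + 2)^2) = z^2 + 2*z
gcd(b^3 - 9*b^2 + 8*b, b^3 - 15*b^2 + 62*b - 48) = b^2 - 9*b + 8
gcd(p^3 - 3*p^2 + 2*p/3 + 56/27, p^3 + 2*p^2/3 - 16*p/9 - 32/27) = p^2 - 2*p/3 - 8/9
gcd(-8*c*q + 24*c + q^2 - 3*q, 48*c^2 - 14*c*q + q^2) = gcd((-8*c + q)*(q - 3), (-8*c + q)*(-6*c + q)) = -8*c + q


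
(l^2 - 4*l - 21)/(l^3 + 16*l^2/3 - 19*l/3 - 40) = 3*(l - 7)/(3*l^2 + 7*l - 40)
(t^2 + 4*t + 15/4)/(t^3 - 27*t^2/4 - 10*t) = (4*t^2 + 16*t + 15)/(t*(4*t^2 - 27*t - 40))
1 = 1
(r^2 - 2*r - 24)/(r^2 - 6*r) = (r + 4)/r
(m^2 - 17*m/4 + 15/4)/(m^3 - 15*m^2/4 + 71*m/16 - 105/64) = 16*(m - 3)/(16*m^2 - 40*m + 21)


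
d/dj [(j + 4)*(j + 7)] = 2*j + 11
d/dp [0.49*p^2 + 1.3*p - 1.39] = 0.98*p + 1.3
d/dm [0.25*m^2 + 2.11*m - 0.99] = 0.5*m + 2.11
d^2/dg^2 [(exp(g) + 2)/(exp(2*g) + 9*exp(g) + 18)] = (exp(3*g) - exp(2*g) - 54*exp(g) - 144)*exp(2*g)/(exp(6*g) + 27*exp(5*g) + 297*exp(4*g) + 1701*exp(3*g) + 5346*exp(2*g) + 8748*exp(g) + 5832)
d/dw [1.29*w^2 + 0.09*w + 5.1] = 2.58*w + 0.09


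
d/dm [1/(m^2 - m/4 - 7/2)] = 4*(1 - 8*m)/(-4*m^2 + m + 14)^2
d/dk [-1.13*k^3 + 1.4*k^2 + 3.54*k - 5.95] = -3.39*k^2 + 2.8*k + 3.54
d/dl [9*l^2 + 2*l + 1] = 18*l + 2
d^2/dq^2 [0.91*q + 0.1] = 0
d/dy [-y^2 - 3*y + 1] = -2*y - 3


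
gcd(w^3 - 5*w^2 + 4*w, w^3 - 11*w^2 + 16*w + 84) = 1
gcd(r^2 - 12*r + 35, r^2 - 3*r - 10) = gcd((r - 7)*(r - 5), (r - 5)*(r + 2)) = r - 5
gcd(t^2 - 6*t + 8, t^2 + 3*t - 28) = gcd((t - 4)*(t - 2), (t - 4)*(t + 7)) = t - 4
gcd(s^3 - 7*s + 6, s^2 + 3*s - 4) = s - 1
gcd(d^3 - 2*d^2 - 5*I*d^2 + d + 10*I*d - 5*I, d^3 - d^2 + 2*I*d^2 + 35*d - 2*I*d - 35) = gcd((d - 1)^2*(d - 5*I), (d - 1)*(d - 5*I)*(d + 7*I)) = d^2 + d*(-1 - 5*I) + 5*I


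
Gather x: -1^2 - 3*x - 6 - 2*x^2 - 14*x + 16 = -2*x^2 - 17*x + 9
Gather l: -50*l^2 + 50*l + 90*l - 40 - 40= -50*l^2 + 140*l - 80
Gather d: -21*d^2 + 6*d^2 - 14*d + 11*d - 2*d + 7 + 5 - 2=-15*d^2 - 5*d + 10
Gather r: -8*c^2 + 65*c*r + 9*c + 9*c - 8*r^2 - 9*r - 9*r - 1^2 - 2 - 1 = -8*c^2 + 18*c - 8*r^2 + r*(65*c - 18) - 4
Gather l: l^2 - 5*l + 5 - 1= l^2 - 5*l + 4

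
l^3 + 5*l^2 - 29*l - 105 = (l - 5)*(l + 3)*(l + 7)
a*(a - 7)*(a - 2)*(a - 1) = a^4 - 10*a^3 + 23*a^2 - 14*a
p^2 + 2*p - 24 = (p - 4)*(p + 6)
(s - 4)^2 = s^2 - 8*s + 16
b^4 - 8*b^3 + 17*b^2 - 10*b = b*(b - 5)*(b - 2)*(b - 1)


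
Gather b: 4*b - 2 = 4*b - 2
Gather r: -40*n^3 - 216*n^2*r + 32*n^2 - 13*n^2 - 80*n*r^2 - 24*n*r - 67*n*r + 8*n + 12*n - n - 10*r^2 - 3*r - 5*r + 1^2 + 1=-40*n^3 + 19*n^2 + 19*n + r^2*(-80*n - 10) + r*(-216*n^2 - 91*n - 8) + 2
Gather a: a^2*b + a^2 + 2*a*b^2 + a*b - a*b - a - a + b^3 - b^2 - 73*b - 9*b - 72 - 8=a^2*(b + 1) + a*(2*b^2 - 2) + b^3 - b^2 - 82*b - 80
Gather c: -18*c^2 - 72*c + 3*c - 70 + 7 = -18*c^2 - 69*c - 63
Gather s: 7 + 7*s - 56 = 7*s - 49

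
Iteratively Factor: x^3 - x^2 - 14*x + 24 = (x - 3)*(x^2 + 2*x - 8) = (x - 3)*(x + 4)*(x - 2)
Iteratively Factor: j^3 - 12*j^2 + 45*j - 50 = (j - 5)*(j^2 - 7*j + 10) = (j - 5)*(j - 2)*(j - 5)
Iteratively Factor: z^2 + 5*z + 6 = (z + 2)*(z + 3)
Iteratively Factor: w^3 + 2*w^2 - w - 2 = (w + 1)*(w^2 + w - 2) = (w + 1)*(w + 2)*(w - 1)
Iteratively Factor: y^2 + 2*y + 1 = (y + 1)*(y + 1)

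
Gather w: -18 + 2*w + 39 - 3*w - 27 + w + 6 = 0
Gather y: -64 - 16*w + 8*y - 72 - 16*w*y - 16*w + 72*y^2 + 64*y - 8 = -32*w + 72*y^2 + y*(72 - 16*w) - 144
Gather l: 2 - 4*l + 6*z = -4*l + 6*z + 2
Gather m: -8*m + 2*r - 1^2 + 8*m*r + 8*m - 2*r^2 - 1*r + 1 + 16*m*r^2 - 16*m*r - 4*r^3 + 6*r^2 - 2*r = m*(16*r^2 - 8*r) - 4*r^3 + 4*r^2 - r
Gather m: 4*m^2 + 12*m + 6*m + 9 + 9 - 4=4*m^2 + 18*m + 14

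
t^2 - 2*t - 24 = (t - 6)*(t + 4)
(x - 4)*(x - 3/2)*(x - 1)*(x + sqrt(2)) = x^4 - 13*x^3/2 + sqrt(2)*x^3 - 13*sqrt(2)*x^2/2 + 23*x^2/2 - 6*x + 23*sqrt(2)*x/2 - 6*sqrt(2)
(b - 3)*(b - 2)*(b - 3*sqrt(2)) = b^3 - 5*b^2 - 3*sqrt(2)*b^2 + 6*b + 15*sqrt(2)*b - 18*sqrt(2)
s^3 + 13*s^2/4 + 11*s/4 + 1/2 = (s + 1/4)*(s + 1)*(s + 2)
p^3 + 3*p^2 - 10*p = p*(p - 2)*(p + 5)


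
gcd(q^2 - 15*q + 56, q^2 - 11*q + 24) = q - 8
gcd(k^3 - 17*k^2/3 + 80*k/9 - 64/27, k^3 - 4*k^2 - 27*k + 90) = 1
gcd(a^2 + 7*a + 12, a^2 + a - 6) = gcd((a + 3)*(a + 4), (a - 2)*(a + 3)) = a + 3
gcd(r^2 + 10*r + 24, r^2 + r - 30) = r + 6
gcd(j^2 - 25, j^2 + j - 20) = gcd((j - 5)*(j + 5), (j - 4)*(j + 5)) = j + 5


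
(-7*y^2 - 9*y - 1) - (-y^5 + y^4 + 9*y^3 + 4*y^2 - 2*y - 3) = y^5 - y^4 - 9*y^3 - 11*y^2 - 7*y + 2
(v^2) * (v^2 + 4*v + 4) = v^4 + 4*v^3 + 4*v^2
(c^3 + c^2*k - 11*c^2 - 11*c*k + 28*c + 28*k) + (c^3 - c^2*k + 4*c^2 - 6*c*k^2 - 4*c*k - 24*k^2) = 2*c^3 - 7*c^2 - 6*c*k^2 - 15*c*k + 28*c - 24*k^2 + 28*k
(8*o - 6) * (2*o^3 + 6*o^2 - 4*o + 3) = 16*o^4 + 36*o^3 - 68*o^2 + 48*o - 18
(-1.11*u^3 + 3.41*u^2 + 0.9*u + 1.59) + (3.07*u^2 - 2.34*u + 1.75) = -1.11*u^3 + 6.48*u^2 - 1.44*u + 3.34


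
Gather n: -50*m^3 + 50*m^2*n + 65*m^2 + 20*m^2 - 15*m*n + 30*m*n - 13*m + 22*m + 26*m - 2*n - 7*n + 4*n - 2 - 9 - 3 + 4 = -50*m^3 + 85*m^2 + 35*m + n*(50*m^2 + 15*m - 5) - 10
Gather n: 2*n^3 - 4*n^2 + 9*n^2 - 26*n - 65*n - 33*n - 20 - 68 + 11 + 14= 2*n^3 + 5*n^2 - 124*n - 63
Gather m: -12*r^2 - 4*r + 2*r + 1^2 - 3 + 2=-12*r^2 - 2*r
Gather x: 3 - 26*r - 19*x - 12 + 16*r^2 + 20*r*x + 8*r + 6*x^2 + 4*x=16*r^2 - 18*r + 6*x^2 + x*(20*r - 15) - 9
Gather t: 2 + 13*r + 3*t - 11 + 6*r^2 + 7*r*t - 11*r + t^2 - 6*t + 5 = 6*r^2 + 2*r + t^2 + t*(7*r - 3) - 4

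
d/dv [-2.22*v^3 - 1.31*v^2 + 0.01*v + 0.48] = -6.66*v^2 - 2.62*v + 0.01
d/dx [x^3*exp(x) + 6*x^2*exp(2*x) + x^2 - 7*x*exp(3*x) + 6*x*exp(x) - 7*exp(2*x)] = x^3*exp(x) + 12*x^2*exp(2*x) + 3*x^2*exp(x) - 21*x*exp(3*x) + 12*x*exp(2*x) + 6*x*exp(x) + 2*x - 7*exp(3*x) - 14*exp(2*x) + 6*exp(x)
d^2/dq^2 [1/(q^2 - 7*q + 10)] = 2*(-q^2 + 7*q + (2*q - 7)^2 - 10)/(q^2 - 7*q + 10)^3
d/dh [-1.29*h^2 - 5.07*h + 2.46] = -2.58*h - 5.07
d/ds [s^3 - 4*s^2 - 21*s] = 3*s^2 - 8*s - 21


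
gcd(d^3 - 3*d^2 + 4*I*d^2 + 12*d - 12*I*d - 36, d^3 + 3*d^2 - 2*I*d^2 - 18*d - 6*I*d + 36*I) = d^2 + d*(-3 - 2*I) + 6*I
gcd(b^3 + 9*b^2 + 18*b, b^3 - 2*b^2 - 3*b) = b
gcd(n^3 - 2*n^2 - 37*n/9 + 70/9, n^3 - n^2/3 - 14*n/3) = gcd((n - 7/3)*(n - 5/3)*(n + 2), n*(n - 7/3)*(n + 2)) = n^2 - n/3 - 14/3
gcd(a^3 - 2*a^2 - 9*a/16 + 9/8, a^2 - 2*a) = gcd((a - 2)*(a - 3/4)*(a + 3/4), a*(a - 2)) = a - 2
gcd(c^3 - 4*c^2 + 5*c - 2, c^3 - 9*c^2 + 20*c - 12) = c^2 - 3*c + 2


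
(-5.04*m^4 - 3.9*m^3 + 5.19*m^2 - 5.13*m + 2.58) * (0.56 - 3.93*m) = 19.8072*m^5 + 12.5046*m^4 - 22.5807*m^3 + 23.0673*m^2 - 13.0122*m + 1.4448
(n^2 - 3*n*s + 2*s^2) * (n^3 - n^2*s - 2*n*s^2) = n^5 - 4*n^4*s + 3*n^3*s^2 + 4*n^2*s^3 - 4*n*s^4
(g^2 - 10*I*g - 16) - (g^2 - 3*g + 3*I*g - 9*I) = 3*g - 13*I*g - 16 + 9*I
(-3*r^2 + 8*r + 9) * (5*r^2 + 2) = -15*r^4 + 40*r^3 + 39*r^2 + 16*r + 18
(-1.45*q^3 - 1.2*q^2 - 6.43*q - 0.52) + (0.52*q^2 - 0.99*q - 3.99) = -1.45*q^3 - 0.68*q^2 - 7.42*q - 4.51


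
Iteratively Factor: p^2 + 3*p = (p + 3)*(p)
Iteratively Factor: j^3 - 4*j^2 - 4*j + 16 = (j - 4)*(j^2 - 4) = (j - 4)*(j - 2)*(j + 2)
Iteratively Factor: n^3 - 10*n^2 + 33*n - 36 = (n - 3)*(n^2 - 7*n + 12) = (n - 3)^2*(n - 4)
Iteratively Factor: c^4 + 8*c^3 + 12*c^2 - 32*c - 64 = (c + 4)*(c^3 + 4*c^2 - 4*c - 16) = (c - 2)*(c + 4)*(c^2 + 6*c + 8) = (c - 2)*(c + 4)^2*(c + 2)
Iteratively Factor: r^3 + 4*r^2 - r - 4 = (r + 1)*(r^2 + 3*r - 4) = (r + 1)*(r + 4)*(r - 1)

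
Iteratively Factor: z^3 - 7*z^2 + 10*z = (z)*(z^2 - 7*z + 10) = z*(z - 2)*(z - 5)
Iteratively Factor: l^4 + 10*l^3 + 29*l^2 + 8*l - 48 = (l + 3)*(l^3 + 7*l^2 + 8*l - 16) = (l + 3)*(l + 4)*(l^2 + 3*l - 4) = (l + 3)*(l + 4)^2*(l - 1)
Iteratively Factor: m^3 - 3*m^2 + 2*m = (m - 2)*(m^2 - m) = m*(m - 2)*(m - 1)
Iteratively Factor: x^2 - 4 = (x - 2)*(x + 2)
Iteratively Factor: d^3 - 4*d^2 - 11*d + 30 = (d - 2)*(d^2 - 2*d - 15) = (d - 2)*(d + 3)*(d - 5)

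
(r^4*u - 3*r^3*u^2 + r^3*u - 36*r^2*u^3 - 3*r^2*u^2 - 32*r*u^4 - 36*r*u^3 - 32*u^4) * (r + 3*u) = r^5*u + r^4*u - 45*r^3*u^3 - 140*r^2*u^4 - 45*r^2*u^3 - 96*r*u^5 - 140*r*u^4 - 96*u^5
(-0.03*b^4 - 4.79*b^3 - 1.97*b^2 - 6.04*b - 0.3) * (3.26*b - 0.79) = -0.0978*b^5 - 15.5917*b^4 - 2.6381*b^3 - 18.1341*b^2 + 3.7936*b + 0.237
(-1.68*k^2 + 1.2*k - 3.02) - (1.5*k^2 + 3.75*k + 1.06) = -3.18*k^2 - 2.55*k - 4.08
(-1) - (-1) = 0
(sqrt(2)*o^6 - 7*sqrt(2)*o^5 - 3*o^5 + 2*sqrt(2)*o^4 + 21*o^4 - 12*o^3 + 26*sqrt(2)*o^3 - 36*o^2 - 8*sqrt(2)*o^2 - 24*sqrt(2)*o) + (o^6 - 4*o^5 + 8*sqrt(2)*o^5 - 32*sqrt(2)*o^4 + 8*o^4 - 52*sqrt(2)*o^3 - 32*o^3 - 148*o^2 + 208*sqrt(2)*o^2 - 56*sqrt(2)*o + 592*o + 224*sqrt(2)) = o^6 + sqrt(2)*o^6 - 7*o^5 + sqrt(2)*o^5 - 30*sqrt(2)*o^4 + 29*o^4 - 44*o^3 - 26*sqrt(2)*o^3 - 184*o^2 + 200*sqrt(2)*o^2 - 80*sqrt(2)*o + 592*o + 224*sqrt(2)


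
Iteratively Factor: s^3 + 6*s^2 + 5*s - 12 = (s - 1)*(s^2 + 7*s + 12) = (s - 1)*(s + 4)*(s + 3)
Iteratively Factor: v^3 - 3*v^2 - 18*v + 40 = (v - 5)*(v^2 + 2*v - 8) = (v - 5)*(v - 2)*(v + 4)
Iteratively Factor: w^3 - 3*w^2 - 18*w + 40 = (w - 5)*(w^2 + 2*w - 8) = (w - 5)*(w + 4)*(w - 2)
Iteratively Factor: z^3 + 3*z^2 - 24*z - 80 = (z + 4)*(z^2 - z - 20) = (z - 5)*(z + 4)*(z + 4)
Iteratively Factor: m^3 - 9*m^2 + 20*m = (m)*(m^2 - 9*m + 20) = m*(m - 4)*(m - 5)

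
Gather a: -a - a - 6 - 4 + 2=-2*a - 8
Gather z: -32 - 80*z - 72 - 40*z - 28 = -120*z - 132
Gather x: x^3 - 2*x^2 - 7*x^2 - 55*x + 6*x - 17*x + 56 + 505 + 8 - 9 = x^3 - 9*x^2 - 66*x + 560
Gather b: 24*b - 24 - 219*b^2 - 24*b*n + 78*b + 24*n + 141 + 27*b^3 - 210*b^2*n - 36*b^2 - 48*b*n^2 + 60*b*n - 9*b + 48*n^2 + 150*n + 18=27*b^3 + b^2*(-210*n - 255) + b*(-48*n^2 + 36*n + 93) + 48*n^2 + 174*n + 135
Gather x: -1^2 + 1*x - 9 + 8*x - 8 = 9*x - 18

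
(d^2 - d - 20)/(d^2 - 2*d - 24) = (d - 5)/(d - 6)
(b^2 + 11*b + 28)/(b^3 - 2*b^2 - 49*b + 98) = (b + 4)/(b^2 - 9*b + 14)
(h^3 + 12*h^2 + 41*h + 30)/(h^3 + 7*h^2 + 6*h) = (h + 5)/h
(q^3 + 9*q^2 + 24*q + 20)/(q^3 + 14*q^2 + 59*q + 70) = (q + 2)/(q + 7)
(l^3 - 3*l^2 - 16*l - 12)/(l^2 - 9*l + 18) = (l^2 + 3*l + 2)/(l - 3)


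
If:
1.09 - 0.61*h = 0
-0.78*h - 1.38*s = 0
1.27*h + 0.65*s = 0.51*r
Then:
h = 1.79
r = 3.16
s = -1.01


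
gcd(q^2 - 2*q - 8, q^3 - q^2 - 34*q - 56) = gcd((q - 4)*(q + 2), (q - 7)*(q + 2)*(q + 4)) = q + 2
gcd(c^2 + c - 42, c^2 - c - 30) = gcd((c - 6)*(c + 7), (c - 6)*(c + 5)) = c - 6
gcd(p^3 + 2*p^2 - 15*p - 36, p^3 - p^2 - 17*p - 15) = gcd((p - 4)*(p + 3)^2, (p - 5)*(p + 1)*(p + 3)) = p + 3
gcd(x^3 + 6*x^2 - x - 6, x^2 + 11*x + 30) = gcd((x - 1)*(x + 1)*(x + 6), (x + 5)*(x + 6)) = x + 6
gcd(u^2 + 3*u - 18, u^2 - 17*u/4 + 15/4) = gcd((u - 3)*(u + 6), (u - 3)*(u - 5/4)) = u - 3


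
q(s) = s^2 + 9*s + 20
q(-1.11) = 11.24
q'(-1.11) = 6.78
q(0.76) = 27.42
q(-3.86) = 0.16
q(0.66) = 26.38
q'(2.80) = 14.60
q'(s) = 2*s + 9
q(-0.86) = 13.00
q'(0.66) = 10.32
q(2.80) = 53.04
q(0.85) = 28.37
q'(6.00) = 21.00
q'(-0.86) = 7.28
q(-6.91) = 5.56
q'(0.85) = 10.70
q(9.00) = 182.00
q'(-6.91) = -4.82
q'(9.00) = 27.00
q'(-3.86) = 1.28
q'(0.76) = 10.52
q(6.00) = 110.00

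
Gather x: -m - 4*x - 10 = -m - 4*x - 10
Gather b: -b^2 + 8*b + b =-b^2 + 9*b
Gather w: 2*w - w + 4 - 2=w + 2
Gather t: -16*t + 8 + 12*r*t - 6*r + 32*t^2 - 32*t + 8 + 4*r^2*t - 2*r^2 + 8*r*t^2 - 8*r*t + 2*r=-2*r^2 - 4*r + t^2*(8*r + 32) + t*(4*r^2 + 4*r - 48) + 16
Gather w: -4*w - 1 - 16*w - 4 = -20*w - 5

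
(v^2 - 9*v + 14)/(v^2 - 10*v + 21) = (v - 2)/(v - 3)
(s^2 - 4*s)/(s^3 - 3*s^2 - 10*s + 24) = s/(s^2 + s - 6)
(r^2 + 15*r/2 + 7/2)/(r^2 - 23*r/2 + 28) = (2*r^2 + 15*r + 7)/(2*r^2 - 23*r + 56)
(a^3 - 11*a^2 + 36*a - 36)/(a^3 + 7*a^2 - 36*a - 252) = (a^2 - 5*a + 6)/(a^2 + 13*a + 42)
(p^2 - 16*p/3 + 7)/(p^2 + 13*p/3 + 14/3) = (3*p^2 - 16*p + 21)/(3*p^2 + 13*p + 14)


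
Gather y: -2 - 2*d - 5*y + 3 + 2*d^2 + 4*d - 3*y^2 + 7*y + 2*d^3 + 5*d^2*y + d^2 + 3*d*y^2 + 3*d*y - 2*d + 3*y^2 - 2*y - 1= 2*d^3 + 3*d^2 + 3*d*y^2 + y*(5*d^2 + 3*d)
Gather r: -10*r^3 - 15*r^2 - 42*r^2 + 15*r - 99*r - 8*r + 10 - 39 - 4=-10*r^3 - 57*r^2 - 92*r - 33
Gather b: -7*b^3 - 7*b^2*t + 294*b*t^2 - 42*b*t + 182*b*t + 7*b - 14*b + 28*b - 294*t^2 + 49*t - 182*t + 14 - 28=-7*b^3 - 7*b^2*t + b*(294*t^2 + 140*t + 21) - 294*t^2 - 133*t - 14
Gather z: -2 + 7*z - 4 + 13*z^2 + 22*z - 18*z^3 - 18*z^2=-18*z^3 - 5*z^2 + 29*z - 6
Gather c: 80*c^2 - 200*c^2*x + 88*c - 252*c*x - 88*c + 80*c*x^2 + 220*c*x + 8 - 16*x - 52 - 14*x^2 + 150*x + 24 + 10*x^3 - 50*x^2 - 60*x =c^2*(80 - 200*x) + c*(80*x^2 - 32*x) + 10*x^3 - 64*x^2 + 74*x - 20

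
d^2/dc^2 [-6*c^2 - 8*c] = -12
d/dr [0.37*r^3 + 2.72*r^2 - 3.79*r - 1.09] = 1.11*r^2 + 5.44*r - 3.79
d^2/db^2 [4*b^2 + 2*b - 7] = 8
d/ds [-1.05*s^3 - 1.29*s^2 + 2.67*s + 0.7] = -3.15*s^2 - 2.58*s + 2.67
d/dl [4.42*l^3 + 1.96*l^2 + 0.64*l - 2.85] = 13.26*l^2 + 3.92*l + 0.64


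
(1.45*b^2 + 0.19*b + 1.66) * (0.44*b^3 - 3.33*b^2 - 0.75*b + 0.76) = 0.638*b^5 - 4.7449*b^4 - 0.9898*b^3 - 4.5683*b^2 - 1.1006*b + 1.2616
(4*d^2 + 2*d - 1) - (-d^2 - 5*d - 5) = 5*d^2 + 7*d + 4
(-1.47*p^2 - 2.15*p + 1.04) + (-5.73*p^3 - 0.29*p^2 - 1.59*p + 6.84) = -5.73*p^3 - 1.76*p^2 - 3.74*p + 7.88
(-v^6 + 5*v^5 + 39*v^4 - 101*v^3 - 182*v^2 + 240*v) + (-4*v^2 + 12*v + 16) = -v^6 + 5*v^5 + 39*v^4 - 101*v^3 - 186*v^2 + 252*v + 16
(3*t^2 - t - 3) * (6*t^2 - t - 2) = 18*t^4 - 9*t^3 - 23*t^2 + 5*t + 6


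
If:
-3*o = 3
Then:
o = -1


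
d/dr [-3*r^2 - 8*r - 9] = -6*r - 8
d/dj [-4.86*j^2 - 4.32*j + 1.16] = -9.72*j - 4.32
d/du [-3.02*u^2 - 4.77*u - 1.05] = -6.04*u - 4.77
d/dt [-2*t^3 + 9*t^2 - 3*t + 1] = -6*t^2 + 18*t - 3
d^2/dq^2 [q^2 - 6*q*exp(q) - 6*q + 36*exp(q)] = -6*q*exp(q) + 24*exp(q) + 2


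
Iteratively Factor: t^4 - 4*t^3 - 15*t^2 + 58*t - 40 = (t + 4)*(t^3 - 8*t^2 + 17*t - 10) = (t - 2)*(t + 4)*(t^2 - 6*t + 5) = (t - 5)*(t - 2)*(t + 4)*(t - 1)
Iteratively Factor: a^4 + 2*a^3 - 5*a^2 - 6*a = (a)*(a^3 + 2*a^2 - 5*a - 6) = a*(a - 2)*(a^2 + 4*a + 3) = a*(a - 2)*(a + 1)*(a + 3)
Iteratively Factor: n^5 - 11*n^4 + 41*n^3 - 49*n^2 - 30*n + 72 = (n - 4)*(n^4 - 7*n^3 + 13*n^2 + 3*n - 18) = (n - 4)*(n - 3)*(n^3 - 4*n^2 + n + 6) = (n - 4)*(n - 3)*(n + 1)*(n^2 - 5*n + 6) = (n - 4)*(n - 3)*(n - 2)*(n + 1)*(n - 3)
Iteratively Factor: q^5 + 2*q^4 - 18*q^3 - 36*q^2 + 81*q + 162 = (q - 3)*(q^4 + 5*q^3 - 3*q^2 - 45*q - 54) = (q - 3)*(q + 3)*(q^3 + 2*q^2 - 9*q - 18) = (q - 3)*(q + 3)^2*(q^2 - q - 6) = (q - 3)^2*(q + 3)^2*(q + 2)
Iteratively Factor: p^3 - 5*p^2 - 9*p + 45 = (p - 5)*(p^2 - 9) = (p - 5)*(p + 3)*(p - 3)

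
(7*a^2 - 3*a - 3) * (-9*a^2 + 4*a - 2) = -63*a^4 + 55*a^3 + a^2 - 6*a + 6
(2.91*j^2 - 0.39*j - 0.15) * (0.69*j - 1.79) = 2.0079*j^3 - 5.478*j^2 + 0.5946*j + 0.2685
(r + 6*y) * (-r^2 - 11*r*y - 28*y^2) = -r^3 - 17*r^2*y - 94*r*y^2 - 168*y^3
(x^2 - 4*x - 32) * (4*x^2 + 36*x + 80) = 4*x^4 + 20*x^3 - 192*x^2 - 1472*x - 2560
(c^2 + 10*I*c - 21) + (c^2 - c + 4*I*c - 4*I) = 2*c^2 - c + 14*I*c - 21 - 4*I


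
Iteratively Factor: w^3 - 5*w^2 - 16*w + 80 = (w + 4)*(w^2 - 9*w + 20) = (w - 4)*(w + 4)*(w - 5)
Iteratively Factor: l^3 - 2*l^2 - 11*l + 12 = (l - 4)*(l^2 + 2*l - 3) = (l - 4)*(l - 1)*(l + 3)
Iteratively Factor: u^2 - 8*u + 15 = (u - 3)*(u - 5)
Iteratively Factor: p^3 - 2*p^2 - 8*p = (p)*(p^2 - 2*p - 8) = p*(p + 2)*(p - 4)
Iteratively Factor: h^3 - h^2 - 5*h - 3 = (h + 1)*(h^2 - 2*h - 3) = (h + 1)^2*(h - 3)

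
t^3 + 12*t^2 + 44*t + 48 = (t + 2)*(t + 4)*(t + 6)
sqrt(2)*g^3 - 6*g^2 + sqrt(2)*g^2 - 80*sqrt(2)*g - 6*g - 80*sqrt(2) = (g - 8*sqrt(2))*(g + 5*sqrt(2))*(sqrt(2)*g + sqrt(2))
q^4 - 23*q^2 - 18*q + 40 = (q - 5)*(q - 1)*(q + 2)*(q + 4)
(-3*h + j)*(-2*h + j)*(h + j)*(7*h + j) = 42*h^4 + 13*h^3*j - 27*h^2*j^2 + 3*h*j^3 + j^4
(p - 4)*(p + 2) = p^2 - 2*p - 8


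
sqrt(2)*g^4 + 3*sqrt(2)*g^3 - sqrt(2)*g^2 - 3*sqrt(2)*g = g*(g - 1)*(g + 3)*(sqrt(2)*g + sqrt(2))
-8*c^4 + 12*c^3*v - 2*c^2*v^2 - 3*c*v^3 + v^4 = (-2*c + v)^2*(-c + v)*(2*c + v)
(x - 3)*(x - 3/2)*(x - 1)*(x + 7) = x^4 + 3*x^3/2 - 59*x^2/2 + 117*x/2 - 63/2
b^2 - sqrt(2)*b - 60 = (b - 6*sqrt(2))*(b + 5*sqrt(2))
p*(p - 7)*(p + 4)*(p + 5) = p^4 + 2*p^3 - 43*p^2 - 140*p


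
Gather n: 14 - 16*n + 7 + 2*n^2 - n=2*n^2 - 17*n + 21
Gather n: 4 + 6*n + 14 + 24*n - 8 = 30*n + 10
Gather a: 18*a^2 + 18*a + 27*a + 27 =18*a^2 + 45*a + 27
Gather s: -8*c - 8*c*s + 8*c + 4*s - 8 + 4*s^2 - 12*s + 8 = 4*s^2 + s*(-8*c - 8)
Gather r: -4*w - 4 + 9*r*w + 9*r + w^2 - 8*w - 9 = r*(9*w + 9) + w^2 - 12*w - 13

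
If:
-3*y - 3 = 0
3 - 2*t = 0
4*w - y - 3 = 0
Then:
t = 3/2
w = 1/2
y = -1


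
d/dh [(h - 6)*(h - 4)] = 2*h - 10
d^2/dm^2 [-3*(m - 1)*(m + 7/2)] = -6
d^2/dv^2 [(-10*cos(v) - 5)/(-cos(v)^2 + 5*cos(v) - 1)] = 10*(18*(1 - cos(2*v))^2*cos(v) + 14*(1 - cos(2*v))^2 + 99*cos(v) + 106*cos(2*v) - 15*cos(3*v) - 4*cos(5*v) - 222)/(10*cos(v) - cos(2*v) - 3)^3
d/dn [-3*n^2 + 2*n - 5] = 2 - 6*n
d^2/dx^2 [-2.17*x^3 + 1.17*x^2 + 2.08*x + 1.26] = 2.34 - 13.02*x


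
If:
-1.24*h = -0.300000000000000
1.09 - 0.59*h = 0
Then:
No Solution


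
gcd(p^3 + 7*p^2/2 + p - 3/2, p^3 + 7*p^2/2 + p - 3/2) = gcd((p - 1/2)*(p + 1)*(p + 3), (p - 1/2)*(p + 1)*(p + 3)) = p^3 + 7*p^2/2 + p - 3/2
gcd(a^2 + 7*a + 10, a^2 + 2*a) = a + 2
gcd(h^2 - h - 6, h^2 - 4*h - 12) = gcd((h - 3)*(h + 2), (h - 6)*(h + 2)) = h + 2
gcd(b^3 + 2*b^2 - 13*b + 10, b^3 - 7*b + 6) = b^2 - 3*b + 2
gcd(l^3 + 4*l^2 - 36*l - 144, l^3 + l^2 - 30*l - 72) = l^2 - 2*l - 24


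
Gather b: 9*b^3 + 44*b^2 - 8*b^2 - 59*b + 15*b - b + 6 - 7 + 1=9*b^3 + 36*b^2 - 45*b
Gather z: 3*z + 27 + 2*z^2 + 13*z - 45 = 2*z^2 + 16*z - 18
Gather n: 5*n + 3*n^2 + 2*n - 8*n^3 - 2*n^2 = -8*n^3 + n^2 + 7*n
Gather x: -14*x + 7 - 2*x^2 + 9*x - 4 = -2*x^2 - 5*x + 3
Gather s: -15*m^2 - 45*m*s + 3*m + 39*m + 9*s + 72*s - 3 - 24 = -15*m^2 + 42*m + s*(81 - 45*m) - 27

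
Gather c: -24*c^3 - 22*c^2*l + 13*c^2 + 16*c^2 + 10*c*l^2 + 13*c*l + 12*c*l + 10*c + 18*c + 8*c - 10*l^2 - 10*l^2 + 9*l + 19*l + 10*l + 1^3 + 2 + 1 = -24*c^3 + c^2*(29 - 22*l) + c*(10*l^2 + 25*l + 36) - 20*l^2 + 38*l + 4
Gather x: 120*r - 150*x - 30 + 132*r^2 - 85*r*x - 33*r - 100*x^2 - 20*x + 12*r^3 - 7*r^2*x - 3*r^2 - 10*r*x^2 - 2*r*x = 12*r^3 + 129*r^2 + 87*r + x^2*(-10*r - 100) + x*(-7*r^2 - 87*r - 170) - 30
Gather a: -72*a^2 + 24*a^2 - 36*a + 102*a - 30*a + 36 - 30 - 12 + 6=-48*a^2 + 36*a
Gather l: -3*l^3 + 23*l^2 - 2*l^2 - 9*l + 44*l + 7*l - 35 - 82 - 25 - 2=-3*l^3 + 21*l^2 + 42*l - 144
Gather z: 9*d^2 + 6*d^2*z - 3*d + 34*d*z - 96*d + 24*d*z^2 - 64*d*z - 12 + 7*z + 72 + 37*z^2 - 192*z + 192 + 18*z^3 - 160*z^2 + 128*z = 9*d^2 - 99*d + 18*z^3 + z^2*(24*d - 123) + z*(6*d^2 - 30*d - 57) + 252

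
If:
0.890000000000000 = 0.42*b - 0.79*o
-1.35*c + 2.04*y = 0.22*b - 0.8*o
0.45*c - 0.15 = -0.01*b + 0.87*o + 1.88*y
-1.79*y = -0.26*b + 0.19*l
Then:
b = 1.37910578930023 - 3.12424475447655*y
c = 1.03595640020994*y - 0.457861266737461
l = 1.88719739588453 - 13.6963349271784*y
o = -1.66099088212677*y - 0.393386795561903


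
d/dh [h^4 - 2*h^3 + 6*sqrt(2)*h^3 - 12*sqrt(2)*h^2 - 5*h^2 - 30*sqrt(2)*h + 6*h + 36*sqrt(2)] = 4*h^3 - 6*h^2 + 18*sqrt(2)*h^2 - 24*sqrt(2)*h - 10*h - 30*sqrt(2) + 6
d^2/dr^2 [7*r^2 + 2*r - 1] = 14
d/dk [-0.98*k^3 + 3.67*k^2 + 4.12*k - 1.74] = -2.94*k^2 + 7.34*k + 4.12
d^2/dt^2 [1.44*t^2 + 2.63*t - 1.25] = 2.88000000000000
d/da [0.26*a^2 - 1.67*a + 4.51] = 0.52*a - 1.67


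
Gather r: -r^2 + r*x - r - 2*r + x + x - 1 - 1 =-r^2 + r*(x - 3) + 2*x - 2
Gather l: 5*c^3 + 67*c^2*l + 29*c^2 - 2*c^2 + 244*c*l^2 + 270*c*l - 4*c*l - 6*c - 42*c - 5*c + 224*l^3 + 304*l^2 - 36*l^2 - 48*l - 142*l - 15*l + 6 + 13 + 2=5*c^3 + 27*c^2 - 53*c + 224*l^3 + l^2*(244*c + 268) + l*(67*c^2 + 266*c - 205) + 21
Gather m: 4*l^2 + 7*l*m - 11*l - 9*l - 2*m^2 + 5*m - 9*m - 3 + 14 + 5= 4*l^2 - 20*l - 2*m^2 + m*(7*l - 4) + 16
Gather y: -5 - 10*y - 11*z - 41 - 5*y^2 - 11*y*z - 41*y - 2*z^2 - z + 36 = -5*y^2 + y*(-11*z - 51) - 2*z^2 - 12*z - 10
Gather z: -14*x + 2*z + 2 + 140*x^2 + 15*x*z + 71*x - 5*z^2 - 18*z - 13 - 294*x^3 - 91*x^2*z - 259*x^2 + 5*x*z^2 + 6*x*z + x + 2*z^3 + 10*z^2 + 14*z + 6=-294*x^3 - 119*x^2 + 58*x + 2*z^3 + z^2*(5*x + 5) + z*(-91*x^2 + 21*x - 2) - 5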